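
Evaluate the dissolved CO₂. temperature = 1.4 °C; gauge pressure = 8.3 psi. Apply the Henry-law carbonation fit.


vols = (P + 14.695)·(0.01821 + 0.09011·e^(−0.04·T))
vols = (8.3 + 14.695)·(0.01821 + 0.09011·e^(−0.04·1.4))

2.3780 volumes


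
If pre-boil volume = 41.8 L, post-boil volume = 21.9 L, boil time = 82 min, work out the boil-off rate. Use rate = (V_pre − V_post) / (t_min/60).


rate = (41.8 − 21.9) / (82/60)

14.5610 L/hr


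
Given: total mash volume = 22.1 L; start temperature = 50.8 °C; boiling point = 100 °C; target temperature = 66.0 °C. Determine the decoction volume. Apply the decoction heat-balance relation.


V_dec = V_total·(T_target − T_start)/(T_boil − T_start)
V_dec = 22.1·(66.0 − 50.8)/(100 − 50.8)

6.8276 L


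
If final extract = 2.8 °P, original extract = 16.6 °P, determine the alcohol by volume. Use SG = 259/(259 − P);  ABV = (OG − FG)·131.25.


OG = 259/(259 − 16.6) = 1.0685
FG = 259/(259 − 2.8) = 1.0109
ABV = (1.0685 − 1.0109)·131.25

7.5538 % ABV


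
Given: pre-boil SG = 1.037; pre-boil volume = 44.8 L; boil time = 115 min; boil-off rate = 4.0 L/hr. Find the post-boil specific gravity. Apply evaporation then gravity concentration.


V_post = V_pre − rate·(t/60);  SG_post = 1 + (SG_pre−1)·V_pre/V_post
V_post = 44.8 − 4.0·(115/60) = 37.1333
SG_post = 1 + (1.037 − 1)·44.8/37.1333

1.0446


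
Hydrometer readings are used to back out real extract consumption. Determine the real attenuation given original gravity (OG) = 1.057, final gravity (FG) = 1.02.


AA = (OG−FG)/(OG−1)·100;  RA = AA·0.8192
AA = (1.057 − 1.02)/(1.057 − 1)·100 = 64.9123
RA = 64.9123·0.8192

53.1761 %


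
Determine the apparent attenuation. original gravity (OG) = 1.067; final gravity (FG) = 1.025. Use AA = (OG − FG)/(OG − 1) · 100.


AA = (1.067 − 1.025)/(1.067 − 1) · 100

62.6866 %


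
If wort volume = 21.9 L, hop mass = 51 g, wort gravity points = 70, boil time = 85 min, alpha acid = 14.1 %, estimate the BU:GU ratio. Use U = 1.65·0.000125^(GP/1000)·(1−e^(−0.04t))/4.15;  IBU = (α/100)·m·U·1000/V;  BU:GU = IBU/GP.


U = 1.65·0.000125^(70/1000)·(1−e^(−0.04·85))/4.15 = 0.2049
IBU = (14.1/100)·51·0.2049·1000/21.9 = 67.2703
BU:GU = 67.2703/70

0.9610


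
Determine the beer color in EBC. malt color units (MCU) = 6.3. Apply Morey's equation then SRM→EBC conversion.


SRM = 1.4922·MCU^0.6859;  EBC = SRM·1.97
SRM = 1.4922·6.3^0.6859 = 5.2734
EBC = 5.2734·1.97

10.3887 EBC


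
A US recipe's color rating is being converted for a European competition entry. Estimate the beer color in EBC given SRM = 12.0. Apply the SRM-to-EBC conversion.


EBC = SRM · 1.97
EBC = 12.0 · 1.97

23.6400 EBC


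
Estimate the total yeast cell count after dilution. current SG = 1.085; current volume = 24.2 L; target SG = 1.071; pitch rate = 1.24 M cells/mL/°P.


V_w = V·((SG_c−1)/(SG_t−1)−1);  °P = 259 − 259/SG_t;  cells = rate·(V+V_w)·°P
V_w = 24.2·((1.085−1)/(1.071−1)−1) = 4.7718
V_final = 24.2 + 4.7718 = 28.9718
°P = 259 − 259/1.071 = 17.1699
cells = 1.24·28.9718·17.1699

616.8311 billion cells


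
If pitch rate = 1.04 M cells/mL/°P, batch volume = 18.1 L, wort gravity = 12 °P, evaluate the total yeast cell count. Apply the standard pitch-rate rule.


cells (billions) = rate · V_L · °P
cells = 1.04 · 18.1 · 12

225.8880 billion cells


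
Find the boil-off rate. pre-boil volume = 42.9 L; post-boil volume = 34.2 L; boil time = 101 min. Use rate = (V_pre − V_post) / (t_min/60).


rate = (42.9 − 34.2) / (101/60)

5.1683 L/hr


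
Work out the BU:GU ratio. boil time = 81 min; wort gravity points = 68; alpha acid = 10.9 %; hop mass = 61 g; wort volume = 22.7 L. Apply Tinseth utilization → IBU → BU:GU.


U = 1.65·0.000125^(GP/1000)·(1−e^(−0.04t))/4.15;  IBU = (α/100)·m·U·1000/V;  BU:GU = IBU/GP
U = 1.65·0.000125^(68/1000)·(1−e^(−0.04·81))/4.15 = 0.2073
IBU = (10.9/100)·61·0.2073·1000/22.7 = 60.7303
BU:GU = 60.7303/68

0.8931


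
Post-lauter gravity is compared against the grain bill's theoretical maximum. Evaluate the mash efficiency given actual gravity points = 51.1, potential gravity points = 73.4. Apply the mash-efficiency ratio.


efficiency = actual / potential × 100
efficiency = 51.1 / 73.4 × 100

69.6185 %


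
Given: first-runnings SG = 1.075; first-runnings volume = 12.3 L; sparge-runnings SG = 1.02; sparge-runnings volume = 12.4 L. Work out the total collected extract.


total = Σ (SG_i − 1)·1000·V_i
first = (1.075 − 1)·1000·12.3 = 922.5000
sparge = (1.02 − 1)·1000·12.4 = 248.0000
total = 922.5000 + 248.0000

1170.5000 gravity·L


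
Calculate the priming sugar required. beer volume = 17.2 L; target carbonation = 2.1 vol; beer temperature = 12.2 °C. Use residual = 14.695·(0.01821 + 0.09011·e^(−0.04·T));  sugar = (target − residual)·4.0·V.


residual = 14.695·(0.01821 + 0.09011·e^(−0.04·12.2)) = 1.0804
sugar = (2.1 − 1.0804)·4.0·17.2

70.1458 g


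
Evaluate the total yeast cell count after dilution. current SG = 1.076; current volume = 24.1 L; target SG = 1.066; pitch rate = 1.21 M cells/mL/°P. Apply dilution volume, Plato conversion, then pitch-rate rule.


V_w = V·((SG_c−1)/(SG_t−1)−1);  °P = 259 − 259/SG_t;  cells = rate·(V+V_w)·°P
V_w = 24.1·((1.076−1)/(1.066−1)−1) = 3.6515
V_final = 24.1 + 3.6515 = 27.7515
°P = 259 − 259/1.066 = 16.0356
cells = 1.21·27.7515·16.0356

538.4663 billion cells


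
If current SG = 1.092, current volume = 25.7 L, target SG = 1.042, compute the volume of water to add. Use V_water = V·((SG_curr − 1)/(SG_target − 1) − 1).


V_water = 25.7·((1.092 − 1)/(1.042 − 1) − 1)

30.5952 L


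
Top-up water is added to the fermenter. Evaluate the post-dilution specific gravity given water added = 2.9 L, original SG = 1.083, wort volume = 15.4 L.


SG_new = 1 + (SG_old − 1)·V_old/(V_old + V_water)
pts = (1.083 − 1)·1000·15.4/(15.4 + 2.9) = 69.8470
SG_new = 1 + 69.8470/1000

1.0698


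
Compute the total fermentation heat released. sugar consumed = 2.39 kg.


Q = m_sugar · 590 kJ/kg
Q = 2.39 · 590

1410.1000 kJ


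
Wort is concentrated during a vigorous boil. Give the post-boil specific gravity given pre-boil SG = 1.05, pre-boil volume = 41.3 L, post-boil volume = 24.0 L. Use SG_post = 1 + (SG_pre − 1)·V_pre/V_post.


pts_pre = (1.05 − 1)·1000 = 50.0000
pts_post = 50.0000·41.3/24.0 = 86.0417
SG_post = 1 + 86.0417/1000

1.0860


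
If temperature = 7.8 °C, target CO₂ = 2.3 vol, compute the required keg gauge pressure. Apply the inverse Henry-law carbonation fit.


psi = vols/(0.01821 + 0.09011·e^(−0.04·T)) − 14.695
psi = 2.3/(0.01821 + 0.09011·e^(−0.04·7.8)) − 14.695

12.6310 psi


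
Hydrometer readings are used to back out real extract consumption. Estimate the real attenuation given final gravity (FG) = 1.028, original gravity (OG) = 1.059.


AA = (OG−FG)/(OG−1)·100;  RA = AA·0.8192
AA = (1.059 − 1.028)/(1.059 − 1)·100 = 52.5424
RA = 52.5424·0.8192

43.0427 %


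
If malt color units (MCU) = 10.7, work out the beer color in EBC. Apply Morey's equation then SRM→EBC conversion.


SRM = 1.4922·MCU^0.6859;  EBC = SRM·1.97
SRM = 1.4922·10.7^0.6859 = 7.5837
EBC = 7.5837·1.97

14.9399 EBC


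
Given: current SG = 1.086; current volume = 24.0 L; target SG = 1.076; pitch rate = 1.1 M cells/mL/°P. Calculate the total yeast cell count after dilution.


V_w = V·((SG_c−1)/(SG_t−1)−1);  °P = 259 − 259/SG_t;  cells = rate·(V+V_w)·°P
V_w = 24.0·((1.086−1)/(1.076−1)−1) = 3.1579
V_final = 24.0 + 3.1579 = 27.1579
°P = 259 − 259/1.076 = 18.2937
cells = 1.1·27.1579·18.2937

546.4996 billion cells


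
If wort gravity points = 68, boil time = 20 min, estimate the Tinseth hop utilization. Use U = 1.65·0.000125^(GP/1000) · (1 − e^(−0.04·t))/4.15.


bigness = 1.65·0.000125^(68/1000) = 0.8955
boil_factor = (1 − e^(−0.04·20))/4.15 = 0.1327
U = 0.8955 · 0.1327

0.1188


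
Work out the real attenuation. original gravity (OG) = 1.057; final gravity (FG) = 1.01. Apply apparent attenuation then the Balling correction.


AA = (OG−FG)/(OG−1)·100;  RA = AA·0.8192
AA = (1.057 − 1.01)/(1.057 − 1)·100 = 82.4561
RA = 82.4561·0.8192

67.5481 %


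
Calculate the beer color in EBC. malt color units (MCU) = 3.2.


SRM = 1.4922·MCU^0.6859;  EBC = SRM·1.97
SRM = 1.4922·3.2^0.6859 = 3.3137
EBC = 3.3137·1.97

6.5279 EBC


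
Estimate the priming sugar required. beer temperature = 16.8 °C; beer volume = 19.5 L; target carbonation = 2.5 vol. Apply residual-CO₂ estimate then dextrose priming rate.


residual = 14.695·(0.01821 + 0.09011·e^(−0.04·T));  sugar = (target − residual)·4.0·V
residual = 14.695·(0.01821 + 0.09011·e^(−0.04·16.8)) = 0.9438
sugar = (2.5 − 0.9438)·4.0·19.5

121.3813 g


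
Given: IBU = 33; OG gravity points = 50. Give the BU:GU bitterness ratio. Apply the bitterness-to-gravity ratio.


BU:GU = IBU / OG_points
BU:GU = 33 / 50

0.6600


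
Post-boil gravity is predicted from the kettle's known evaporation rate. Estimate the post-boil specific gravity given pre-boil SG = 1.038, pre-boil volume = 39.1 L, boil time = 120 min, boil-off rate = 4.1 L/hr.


V_post = V_pre − rate·(t/60);  SG_post = 1 + (SG_pre−1)·V_pre/V_post
V_post = 39.1 − 4.1·(120/60) = 30.9000
SG_post = 1 + (1.038 − 1)·39.1/30.9000

1.0481


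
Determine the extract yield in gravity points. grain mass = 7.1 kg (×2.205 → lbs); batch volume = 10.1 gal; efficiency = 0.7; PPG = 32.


points = lbs × PPG × eff / vol
lbs = 7.1 × 2.205 = 15.6555
points = 15.6555 × 32 × 0.7 / 10.1

34.7211 points


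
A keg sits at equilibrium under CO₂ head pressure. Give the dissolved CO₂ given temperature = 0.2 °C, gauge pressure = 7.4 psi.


vols = (P + 14.695)·(0.01821 + 0.09011·e^(−0.04·T))
vols = (7.4 + 14.695)·(0.01821 + 0.09011·e^(−0.04·0.2))

2.3775 volumes


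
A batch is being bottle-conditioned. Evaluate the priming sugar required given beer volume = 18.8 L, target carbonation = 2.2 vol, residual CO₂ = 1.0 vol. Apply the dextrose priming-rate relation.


sugar = (target − residual)·4.0·V
sugar = (2.2 − 1.0)·4.0·18.8

90.2400 g


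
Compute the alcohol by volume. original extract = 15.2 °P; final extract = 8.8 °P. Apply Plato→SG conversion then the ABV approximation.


SG = 259/(259 − P);  ABV = (OG − FG)·131.25
OG = 259/(259 − 15.2) = 1.0623
FG = 259/(259 − 8.8) = 1.0352
ABV = (1.0623 − 1.0352)·131.25

3.5666 % ABV


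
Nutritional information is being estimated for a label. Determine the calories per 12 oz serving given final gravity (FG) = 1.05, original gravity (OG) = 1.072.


ABW = (OG−FG)·131.25·0.79/FG;  °P = 259 − 259/SG (for OG→OE and FG→AE);  RE = 0.1808·OE + 0.8192·AE;  Cal = (6.9·ABW + 4·(RE−0.1))·FG·3.55
ABW = (1.072 − 1.05)·131.25·0.79/1.05 = 2.1725
OE = 259 − 259/1.072 = 17.3955 °P
AE = 259 − 259/1.05 = 12.3333 °P
RE = 0.1808·17.3955 + 0.8192·12.3333 = 13.2486 °P
Cal = (6.9·2.1725 + 4·(13.2486−0.1))·1.05·3.55

251.9214 kcal


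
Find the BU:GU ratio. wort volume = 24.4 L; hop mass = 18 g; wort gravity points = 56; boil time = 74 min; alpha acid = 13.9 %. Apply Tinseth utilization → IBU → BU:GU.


U = 1.65·0.000125^(GP/1000)·(1−e^(−0.04t))/4.15;  IBU = (α/100)·m·U·1000/V;  BU:GU = IBU/GP
U = 1.65·0.000125^(56/1000)·(1−e^(−0.04·74))/4.15 = 0.2279
IBU = (13.9/100)·18·0.2279·1000/24.4 = 23.3696
BU:GU = 23.3696/56

0.4173


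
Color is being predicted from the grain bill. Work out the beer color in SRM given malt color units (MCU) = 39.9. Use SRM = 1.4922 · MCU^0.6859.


SRM = 1.4922 · 39.9^0.6859

18.7040 SRM


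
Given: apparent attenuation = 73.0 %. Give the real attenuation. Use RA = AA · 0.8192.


RA = 73.0 · 0.8192

59.8016 %


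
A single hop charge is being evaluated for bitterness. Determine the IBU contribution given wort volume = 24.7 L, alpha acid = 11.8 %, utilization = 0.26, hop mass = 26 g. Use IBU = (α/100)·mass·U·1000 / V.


IBU = (11.8/100)·26·0.26·1000 / 24.7

32.2947 IBU


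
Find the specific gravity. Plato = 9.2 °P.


SG = 259/(259 − P)
SG = 259/(259 − 9.2)

1.0368


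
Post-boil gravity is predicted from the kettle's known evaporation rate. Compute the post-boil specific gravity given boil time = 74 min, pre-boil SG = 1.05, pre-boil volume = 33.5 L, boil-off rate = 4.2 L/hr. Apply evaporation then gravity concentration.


V_post = V_pre − rate·(t/60);  SG_post = 1 + (SG_pre−1)·V_pre/V_post
V_post = 33.5 − 4.2·(74/60) = 28.3200
SG_post = 1 + (1.05 − 1)·33.5/28.3200

1.0591


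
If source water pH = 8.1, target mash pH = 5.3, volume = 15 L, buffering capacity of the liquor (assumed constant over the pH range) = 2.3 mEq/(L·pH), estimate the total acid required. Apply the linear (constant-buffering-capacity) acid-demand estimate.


acid = buffering capacity · (pH_source − pH_target) · V
acid = 2.3 · (8.1 − 5.3) · 15

96.6000 mEq


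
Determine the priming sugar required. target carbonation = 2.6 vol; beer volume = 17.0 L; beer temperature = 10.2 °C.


residual = 14.695·(0.01821 + 0.09011·e^(−0.04·T));  sugar = (target − residual)·4.0·V
residual = 14.695·(0.01821 + 0.09011·e^(−0.04·10.2)) = 1.1481
sugar = (2.6 − 1.1481)·4.0·17.0

98.7266 g


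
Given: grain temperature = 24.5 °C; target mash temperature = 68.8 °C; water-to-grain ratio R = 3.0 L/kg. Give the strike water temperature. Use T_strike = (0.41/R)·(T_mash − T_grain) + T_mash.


T_strike = (0.41/3.0)·(68.8 − 24.5) + 68.8

74.8543 °C


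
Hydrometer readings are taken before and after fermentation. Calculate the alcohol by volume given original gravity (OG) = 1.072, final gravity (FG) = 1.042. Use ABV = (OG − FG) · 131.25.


ABV = (1.072 − 1.042) · 131.25

3.9375 % ABV


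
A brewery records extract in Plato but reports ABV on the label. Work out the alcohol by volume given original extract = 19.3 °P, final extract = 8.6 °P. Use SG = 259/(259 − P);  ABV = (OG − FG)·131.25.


OG = 259/(259 − 19.3) = 1.0805
FG = 259/(259 − 8.6) = 1.0343
ABV = (1.0805 − 1.0343)·131.25

6.0601 % ABV


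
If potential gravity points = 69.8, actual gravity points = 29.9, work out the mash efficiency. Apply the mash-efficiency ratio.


efficiency = actual / potential × 100
efficiency = 29.9 / 69.8 × 100

42.8367 %


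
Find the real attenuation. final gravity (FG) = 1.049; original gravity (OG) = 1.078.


AA = (OG−FG)/(OG−1)·100;  RA = AA·0.8192
AA = (1.078 − 1.049)/(1.078 − 1)·100 = 37.1795
RA = 37.1795·0.8192

30.4574 %


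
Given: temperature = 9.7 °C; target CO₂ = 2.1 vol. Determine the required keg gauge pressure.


psi = vols/(0.01821 + 0.09011·e^(−0.04·T)) − 14.695
psi = 2.1/(0.01821 + 0.09011·e^(−0.04·9.7)) − 14.695

11.7728 psi


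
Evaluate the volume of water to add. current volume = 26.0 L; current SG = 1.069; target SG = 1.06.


V_water = V·((SG_curr − 1)/(SG_target − 1) − 1)
V_water = 26.0·((1.069 − 1)/(1.06 − 1) − 1)

3.9000 L


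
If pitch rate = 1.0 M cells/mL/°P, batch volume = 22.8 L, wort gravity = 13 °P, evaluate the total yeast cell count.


cells (billions) = rate · V_L · °P
cells = 1.0 · 22.8 · 13

296.4000 billion cells


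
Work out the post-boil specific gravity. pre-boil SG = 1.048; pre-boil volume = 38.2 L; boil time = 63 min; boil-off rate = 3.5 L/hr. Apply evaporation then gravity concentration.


V_post = V_pre − rate·(t/60);  SG_post = 1 + (SG_pre−1)·V_pre/V_post
V_post = 38.2 − 3.5·(63/60) = 34.5250
SG_post = 1 + (1.048 − 1)·38.2/34.5250

1.0531


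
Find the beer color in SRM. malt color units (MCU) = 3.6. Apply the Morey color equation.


SRM = 1.4922 · MCU^0.6859
SRM = 1.4922 · 3.6^0.6859

3.5925 SRM


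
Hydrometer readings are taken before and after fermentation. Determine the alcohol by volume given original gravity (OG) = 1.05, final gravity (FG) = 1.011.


ABV = (OG − FG) · 131.25
ABV = (1.05 − 1.011) · 131.25

5.1188 % ABV


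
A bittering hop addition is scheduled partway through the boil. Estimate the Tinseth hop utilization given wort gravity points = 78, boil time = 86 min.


U = 1.65·0.000125^(GP/1000) · (1 − e^(−0.04·t))/4.15
bigness = 1.65·0.000125^(78/1000) = 0.8185
boil_factor = (1 − e^(−0.04·86))/4.15 = 0.2332
U = 0.8185 · 0.2332

0.1909


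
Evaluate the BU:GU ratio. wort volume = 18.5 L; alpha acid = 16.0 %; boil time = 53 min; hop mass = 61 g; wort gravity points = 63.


U = 1.65·0.000125^(GP/1000)·(1−e^(−0.04t))/4.15;  IBU = (α/100)·m·U·1000/V;  BU:GU = IBU/GP
U = 1.65·0.000125^(63/1000)·(1−e^(−0.04·53))/4.15 = 0.1986
IBU = (16.0/100)·61·0.1986·1000/18.5 = 104.7819
BU:GU = 104.7819/63

1.6632


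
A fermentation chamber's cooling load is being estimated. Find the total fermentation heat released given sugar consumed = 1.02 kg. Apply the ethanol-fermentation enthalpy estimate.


Q = m_sugar · 590 kJ/kg
Q = 1.02 · 590

601.8000 kJ


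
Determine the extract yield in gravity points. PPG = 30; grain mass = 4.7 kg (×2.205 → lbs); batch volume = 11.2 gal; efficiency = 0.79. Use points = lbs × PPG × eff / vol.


lbs = 4.7 × 2.205 = 10.3635
points = 10.3635 × 30 × 0.79 / 11.2

21.9299 points


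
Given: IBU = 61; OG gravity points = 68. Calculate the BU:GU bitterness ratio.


BU:GU = IBU / OG_points
BU:GU = 61 / 68

0.8971


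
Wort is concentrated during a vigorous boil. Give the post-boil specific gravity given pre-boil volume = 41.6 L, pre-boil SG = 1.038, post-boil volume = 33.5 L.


SG_post = 1 + (SG_pre − 1)·V_pre/V_post
pts_pre = (1.038 − 1)·1000 = 38.0000
pts_post = 38.0000·41.6/33.5 = 47.1881
SG_post = 1 + 47.1881/1000

1.0472


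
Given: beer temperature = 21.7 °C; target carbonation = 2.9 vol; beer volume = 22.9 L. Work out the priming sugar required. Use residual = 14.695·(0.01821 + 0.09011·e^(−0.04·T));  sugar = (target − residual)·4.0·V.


residual = 14.695·(0.01821 + 0.09011·e^(−0.04·21.7)) = 0.8235
sugar = (2.9 − 0.8235)·4.0·22.9

190.2103 g


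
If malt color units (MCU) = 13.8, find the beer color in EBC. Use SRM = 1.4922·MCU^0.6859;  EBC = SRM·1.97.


SRM = 1.4922·13.8^0.6859 = 9.0296
EBC = 9.0296·1.97

17.7884 EBC


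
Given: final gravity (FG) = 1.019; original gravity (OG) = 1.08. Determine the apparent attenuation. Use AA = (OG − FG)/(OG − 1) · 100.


AA = (1.08 − 1.019)/(1.08 − 1) · 100

76.2500 %


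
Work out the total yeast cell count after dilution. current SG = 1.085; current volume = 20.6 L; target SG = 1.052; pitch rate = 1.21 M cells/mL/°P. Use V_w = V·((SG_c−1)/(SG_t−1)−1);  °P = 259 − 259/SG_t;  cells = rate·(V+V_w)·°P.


V_w = 20.6·((1.085−1)/(1.052−1)−1) = 13.0731
V_final = 20.6 + 13.0731 = 33.6731
°P = 259 − 259/1.052 = 12.8023
cells = 1.21·33.6731·12.8023

521.6216 billion cells


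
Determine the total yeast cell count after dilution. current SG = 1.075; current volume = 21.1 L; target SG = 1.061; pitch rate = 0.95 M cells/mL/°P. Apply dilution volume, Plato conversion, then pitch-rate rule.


V_w = V·((SG_c−1)/(SG_t−1)−1);  °P = 259 − 259/SG_t;  cells = rate·(V+V_w)·°P
V_w = 21.1·((1.075−1)/(1.061−1)−1) = 4.8426
V_final = 21.1 + 4.8426 = 25.9426
°P = 259 − 259/1.061 = 14.8907
cells = 0.95·25.9426·14.8907

366.9879 billion cells


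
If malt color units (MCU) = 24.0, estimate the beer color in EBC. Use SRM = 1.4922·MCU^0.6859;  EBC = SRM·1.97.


SRM = 1.4922·24.0^0.6859 = 13.1982
EBC = 13.1982·1.97

26.0004 EBC


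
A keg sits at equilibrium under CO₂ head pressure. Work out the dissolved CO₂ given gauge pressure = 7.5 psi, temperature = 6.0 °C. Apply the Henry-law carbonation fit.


vols = (P + 14.695)·(0.01821 + 0.09011·e^(−0.04·T))
vols = (7.5 + 14.695)·(0.01821 + 0.09011·e^(−0.04·6.0))

1.9774 volumes


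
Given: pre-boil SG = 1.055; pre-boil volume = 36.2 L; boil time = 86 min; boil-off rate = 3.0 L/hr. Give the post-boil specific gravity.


V_post = V_pre − rate·(t/60);  SG_post = 1 + (SG_pre−1)·V_pre/V_post
V_post = 36.2 − 3.0·(86/60) = 31.9000
SG_post = 1 + (1.055 − 1)·36.2/31.9000

1.0624


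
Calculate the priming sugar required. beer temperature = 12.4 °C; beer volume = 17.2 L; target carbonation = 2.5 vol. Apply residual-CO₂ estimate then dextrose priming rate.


residual = 14.695·(0.01821 + 0.09011·e^(−0.04·T));  sugar = (target − residual)·4.0·V
residual = 14.695·(0.01821 + 0.09011·e^(−0.04·12.4)) = 1.0740
sugar = (2.5 − 1.0740)·4.0·17.2

98.1114 g


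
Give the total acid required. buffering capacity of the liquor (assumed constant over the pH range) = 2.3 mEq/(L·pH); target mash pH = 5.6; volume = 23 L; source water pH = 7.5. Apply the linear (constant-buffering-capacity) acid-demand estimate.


acid = buffering capacity · (pH_source − pH_target) · V
acid = 2.3 · (7.5 − 5.6) · 23

100.5100 mEq


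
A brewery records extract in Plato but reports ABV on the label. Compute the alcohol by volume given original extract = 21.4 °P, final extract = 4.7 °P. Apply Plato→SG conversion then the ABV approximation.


SG = 259/(259 − P);  ABV = (OG − FG)·131.25
OG = 259/(259 − 21.4) = 1.0901
FG = 259/(259 − 4.7) = 1.0185
ABV = (1.0901 − 1.0185)·131.25

9.3956 % ABV


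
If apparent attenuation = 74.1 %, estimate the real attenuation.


RA = AA · 0.8192
RA = 74.1 · 0.8192

60.7027 %


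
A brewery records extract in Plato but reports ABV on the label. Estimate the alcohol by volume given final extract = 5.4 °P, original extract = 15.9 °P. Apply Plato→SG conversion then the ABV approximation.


SG = 259/(259 − P);  ABV = (OG − FG)·131.25
OG = 259/(259 − 15.9) = 1.0654
FG = 259/(259 − 5.4) = 1.0213
ABV = (1.0654 − 1.0213)·131.25

5.7897 % ABV


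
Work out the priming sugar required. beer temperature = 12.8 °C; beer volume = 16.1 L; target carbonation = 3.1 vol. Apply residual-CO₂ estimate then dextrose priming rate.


residual = 14.695·(0.01821 + 0.09011·e^(−0.04·T));  sugar = (target − residual)·4.0·V
residual = 14.695·(0.01821 + 0.09011·e^(−0.04·12.8)) = 1.0612
sugar = (3.1 − 1.0612)·4.0·16.1

131.3011 g


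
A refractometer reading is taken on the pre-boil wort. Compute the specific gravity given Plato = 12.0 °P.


SG = 259/(259 − P)
SG = 259/(259 − 12.0)

1.0486


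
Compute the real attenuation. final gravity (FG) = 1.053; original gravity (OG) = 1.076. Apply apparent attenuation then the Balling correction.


AA = (OG−FG)/(OG−1)·100;  RA = AA·0.8192
AA = (1.076 − 1.053)/(1.076 − 1)·100 = 30.2632
RA = 30.2632·0.8192

24.7916 %


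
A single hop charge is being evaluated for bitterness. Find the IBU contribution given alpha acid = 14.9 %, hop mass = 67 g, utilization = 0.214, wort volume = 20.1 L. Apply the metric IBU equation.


IBU = (α/100)·mass·U·1000 / V
IBU = (14.9/100)·67·0.214·1000 / 20.1

106.2867 IBU


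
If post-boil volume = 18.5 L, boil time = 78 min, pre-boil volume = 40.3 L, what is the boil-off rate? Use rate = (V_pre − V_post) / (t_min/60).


rate = (40.3 − 18.5) / (78/60)

16.7692 L/hr


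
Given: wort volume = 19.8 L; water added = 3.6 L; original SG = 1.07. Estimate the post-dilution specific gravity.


SG_new = 1 + (SG_old − 1)·V_old/(V_old + V_water)
pts = (1.07 − 1)·1000·19.8/(19.8 + 3.6) = 59.2308
SG_new = 1 + 59.2308/1000

1.0592


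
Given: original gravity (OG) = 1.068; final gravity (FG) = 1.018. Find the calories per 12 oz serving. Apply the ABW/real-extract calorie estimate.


ABW = (OG−FG)·131.25·0.79/FG;  °P = 259 − 259/SG (for OG→OE and FG→AE);  RE = 0.1808·OE + 0.8192·AE;  Cal = (6.9·ABW + 4·(RE−0.1))·FG·3.55
ABW = (1.068 − 1.018)·131.25·0.79/1.018 = 5.0927
OE = 259 − 259/1.068 = 16.4906 °P
AE = 259 − 259/1.018 = 4.5796 °P
RE = 0.1808·16.4906 + 0.8192·4.5796 = 6.7331 °P
Cal = (6.9·5.0927 + 4·(6.7331−0.1))·1.018·3.55

222.8765 kcal


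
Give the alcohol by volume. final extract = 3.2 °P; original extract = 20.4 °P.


SG = 259/(259 − P);  ABV = (OG − FG)·131.25
OG = 259/(259 − 20.4) = 1.0855
FG = 259/(259 − 3.2) = 1.0125
ABV = (1.0855 − 1.0125)·131.25

9.5798 % ABV


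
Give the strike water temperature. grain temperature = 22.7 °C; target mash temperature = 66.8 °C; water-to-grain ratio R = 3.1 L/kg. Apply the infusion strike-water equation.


T_strike = (0.41/R)·(T_mash − T_grain) + T_mash
T_strike = (0.41/3.1)·(66.8 − 22.7) + 66.8

72.6326 °C


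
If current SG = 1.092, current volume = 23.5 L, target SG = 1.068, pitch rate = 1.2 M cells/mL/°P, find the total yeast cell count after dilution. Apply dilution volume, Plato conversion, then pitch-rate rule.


V_w = V·((SG_c−1)/(SG_t−1)−1);  °P = 259 − 259/SG_t;  cells = rate·(V+V_w)·°P
V_w = 23.5·((1.092−1)/(1.068−1)−1) = 8.2941
V_final = 23.5 + 8.2941 = 31.7941
°P = 259 − 259/1.068 = 16.4906
cells = 1.2·31.7941·16.4906

629.1663 billion cells


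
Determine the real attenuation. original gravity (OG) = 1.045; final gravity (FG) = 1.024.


AA = (OG−FG)/(OG−1)·100;  RA = AA·0.8192
AA = (1.045 − 1.024)/(1.045 − 1)·100 = 46.6667
RA = 46.6667·0.8192

38.2293 %


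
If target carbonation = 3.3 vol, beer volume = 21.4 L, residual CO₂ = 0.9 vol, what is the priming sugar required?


sugar = (target − residual)·4.0·V
sugar = (3.3 − 0.9)·4.0·21.4

205.4400 g


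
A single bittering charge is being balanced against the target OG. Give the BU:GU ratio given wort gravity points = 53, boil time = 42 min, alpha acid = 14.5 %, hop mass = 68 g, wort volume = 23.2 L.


U = 1.65·0.000125^(GP/1000)·(1−e^(−0.04t))/4.15;  IBU = (α/100)·m·U·1000/V;  BU:GU = IBU/GP
U = 1.65·0.000125^(53/1000)·(1−e^(−0.04·42))/4.15 = 0.2009
IBU = (14.5/100)·68·0.2009·1000/23.2 = 85.3858
BU:GU = 85.3858/53

1.6111


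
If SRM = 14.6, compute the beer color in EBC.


EBC = SRM · 1.97
EBC = 14.6 · 1.97

28.7620 EBC


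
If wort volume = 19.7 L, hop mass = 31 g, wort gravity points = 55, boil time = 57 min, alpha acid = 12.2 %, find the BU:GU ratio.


U = 1.65·0.000125^(GP/1000)·(1−e^(−0.04t))/4.15;  IBU = (α/100)·m·U·1000/V;  BU:GU = IBU/GP
U = 1.65·0.000125^(55/1000)·(1−e^(−0.04·57))/4.15 = 0.2177
IBU = (12.2/100)·31·0.2177·1000/19.7 = 41.7984
BU:GU = 41.7984/55

0.7600


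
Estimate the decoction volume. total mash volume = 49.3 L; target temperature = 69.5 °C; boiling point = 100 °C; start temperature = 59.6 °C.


V_dec = V_total·(T_target − T_start)/(T_boil − T_start)
V_dec = 49.3·(69.5 − 59.6)/(100 − 59.6)

12.0809 L


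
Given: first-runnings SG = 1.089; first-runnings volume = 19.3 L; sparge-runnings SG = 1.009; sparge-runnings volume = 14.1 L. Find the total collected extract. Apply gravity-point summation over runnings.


total = Σ (SG_i − 1)·1000·V_i
first = (1.089 − 1)·1000·19.3 = 1717.7000
sparge = (1.009 − 1)·1000·14.1 = 126.9000
total = 1717.7000 + 126.9000

1844.6000 gravity·L


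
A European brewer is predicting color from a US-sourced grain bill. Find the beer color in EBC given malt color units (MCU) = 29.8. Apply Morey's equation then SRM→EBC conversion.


SRM = 1.4922·MCU^0.6859;  EBC = SRM·1.97
SRM = 1.4922·29.8^0.6859 = 15.3106
EBC = 15.3106·1.97

30.1619 EBC


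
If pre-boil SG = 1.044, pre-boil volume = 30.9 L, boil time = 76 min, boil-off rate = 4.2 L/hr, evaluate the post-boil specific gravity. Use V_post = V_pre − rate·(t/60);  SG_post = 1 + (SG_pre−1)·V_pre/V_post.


V_post = 30.9 − 4.2·(76/60) = 25.5800
SG_post = 1 + (1.044 − 1)·30.9/25.5800

1.0532


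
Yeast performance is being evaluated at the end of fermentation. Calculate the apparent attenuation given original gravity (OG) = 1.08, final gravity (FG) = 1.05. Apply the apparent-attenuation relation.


AA = (OG − FG)/(OG − 1) · 100
AA = (1.08 − 1.05)/(1.08 − 1) · 100

37.5000 %


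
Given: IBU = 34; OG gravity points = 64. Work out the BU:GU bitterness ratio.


BU:GU = IBU / OG_points
BU:GU = 34 / 64

0.5312


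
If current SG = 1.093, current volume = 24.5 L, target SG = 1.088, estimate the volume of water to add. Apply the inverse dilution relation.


V_water = V·((SG_curr − 1)/(SG_target − 1) − 1)
V_water = 24.5·((1.093 − 1)/(1.088 − 1) − 1)

1.3920 L


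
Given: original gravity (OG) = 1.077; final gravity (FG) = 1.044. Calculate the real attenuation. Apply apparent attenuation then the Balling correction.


AA = (OG−FG)/(OG−1)·100;  RA = AA·0.8192
AA = (1.077 − 1.044)/(1.077 − 1)·100 = 42.8571
RA = 42.8571·0.8192

35.1086 %


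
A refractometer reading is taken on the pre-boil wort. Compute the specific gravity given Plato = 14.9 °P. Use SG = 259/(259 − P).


SG = 259/(259 − 14.9)

1.0610


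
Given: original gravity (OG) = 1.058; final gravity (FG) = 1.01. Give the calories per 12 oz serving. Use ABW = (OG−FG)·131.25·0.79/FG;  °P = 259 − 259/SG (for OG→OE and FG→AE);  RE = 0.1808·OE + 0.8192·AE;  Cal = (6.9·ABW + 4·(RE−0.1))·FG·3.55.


ABW = (1.058 − 1.01)·131.25·0.79/1.01 = 4.9277
OE = 259 − 259/1.058 = 14.1985 °P
AE = 259 − 259/1.01 = 2.5644 °P
RE = 0.1808·14.1985 + 0.8192·2.5644 = 4.6678 °P
Cal = (6.9·4.9277 + 4·(4.6678−0.1))·1.01·3.55

187.4231 kcal


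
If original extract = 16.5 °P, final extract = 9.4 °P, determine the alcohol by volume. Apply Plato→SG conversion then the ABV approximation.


SG = 259/(259 − P);  ABV = (OG − FG)·131.25
OG = 259/(259 − 16.5) = 1.0680
FG = 259/(259 − 9.4) = 1.0377
ABV = (1.0680 − 1.0377)·131.25

3.9875 % ABV


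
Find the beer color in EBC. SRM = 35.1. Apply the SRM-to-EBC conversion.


EBC = SRM · 1.97
EBC = 35.1 · 1.97

69.1470 EBC


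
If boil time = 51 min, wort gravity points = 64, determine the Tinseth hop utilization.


U = 1.65·0.000125^(GP/1000) · (1 − e^(−0.04·t))/4.15
bigness = 1.65·0.000125^(64/1000) = 0.9283
boil_factor = (1 − e^(−0.04·51))/4.15 = 0.2096
U = 0.9283 · 0.2096

0.1946


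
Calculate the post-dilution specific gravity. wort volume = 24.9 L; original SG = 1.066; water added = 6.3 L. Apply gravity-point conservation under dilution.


SG_new = 1 + (SG_old − 1)·V_old/(V_old + V_water)
pts = (1.066 − 1)·1000·24.9/(24.9 + 6.3) = 52.6731
SG_new = 1 + 52.6731/1000

1.0527


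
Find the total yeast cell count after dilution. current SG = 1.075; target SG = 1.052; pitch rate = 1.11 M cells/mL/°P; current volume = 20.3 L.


V_w = V·((SG_c−1)/(SG_t−1)−1);  °P = 259 − 259/SG_t;  cells = rate·(V+V_w)·°P
V_w = 20.3·((1.075−1)/(1.052−1)−1) = 8.9788
V_final = 20.3 + 8.9788 = 29.2788
°P = 259 − 259/1.052 = 12.8023
cells = 1.11·29.2788·12.8023

416.0680 billion cells


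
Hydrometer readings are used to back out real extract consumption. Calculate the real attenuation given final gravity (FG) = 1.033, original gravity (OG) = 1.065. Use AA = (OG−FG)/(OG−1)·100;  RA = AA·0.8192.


AA = (1.065 − 1.033)/(1.065 − 1)·100 = 49.2308
RA = 49.2308·0.8192

40.3298 %


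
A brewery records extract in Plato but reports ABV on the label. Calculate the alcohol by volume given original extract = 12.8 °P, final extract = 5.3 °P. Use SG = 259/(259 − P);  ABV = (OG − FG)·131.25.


OG = 259/(259 − 12.8) = 1.0520
FG = 259/(259 − 5.3) = 1.0209
ABV = (1.0520 − 1.0209)·131.25

4.0818 % ABV


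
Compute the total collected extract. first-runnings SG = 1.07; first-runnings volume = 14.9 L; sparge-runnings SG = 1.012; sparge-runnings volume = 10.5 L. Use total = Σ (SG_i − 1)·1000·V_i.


first = (1.07 − 1)·1000·14.9 = 1043.0000
sparge = (1.012 − 1)·1000·10.5 = 126.0000
total = 1043.0000 + 126.0000

1169.0000 gravity·L


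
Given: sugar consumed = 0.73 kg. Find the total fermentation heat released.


Q = m_sugar · 590 kJ/kg
Q = 0.73 · 590

430.7000 kJ


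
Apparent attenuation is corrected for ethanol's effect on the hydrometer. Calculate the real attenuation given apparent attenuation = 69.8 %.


RA = AA · 0.8192
RA = 69.8 · 0.8192

57.1802 %


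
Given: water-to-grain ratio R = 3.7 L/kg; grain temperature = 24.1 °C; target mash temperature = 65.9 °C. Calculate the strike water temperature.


T_strike = (0.41/R)·(T_mash − T_grain) + T_mash
T_strike = (0.41/3.7)·(65.9 − 24.1) + 65.9

70.5319 °C


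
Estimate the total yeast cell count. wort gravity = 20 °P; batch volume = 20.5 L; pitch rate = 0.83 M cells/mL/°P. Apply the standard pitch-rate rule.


cells (billions) = rate · V_L · °P
cells = 0.83 · 20.5 · 20

340.3000 billion cells


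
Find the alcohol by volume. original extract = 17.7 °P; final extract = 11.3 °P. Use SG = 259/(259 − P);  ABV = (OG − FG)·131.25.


OG = 259/(259 − 17.7) = 1.0734
FG = 259/(259 − 11.3) = 1.0456
ABV = (1.0734 − 1.0456)·131.25

3.6400 % ABV


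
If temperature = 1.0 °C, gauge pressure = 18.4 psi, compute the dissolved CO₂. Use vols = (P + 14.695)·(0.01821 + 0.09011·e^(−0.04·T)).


vols = (18.4 + 14.695)·(0.01821 + 0.09011·e^(−0.04·1.0))

3.4679 volumes


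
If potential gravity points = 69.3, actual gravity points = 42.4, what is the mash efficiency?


efficiency = actual / potential × 100
efficiency = 42.4 / 69.3 × 100

61.1833 %


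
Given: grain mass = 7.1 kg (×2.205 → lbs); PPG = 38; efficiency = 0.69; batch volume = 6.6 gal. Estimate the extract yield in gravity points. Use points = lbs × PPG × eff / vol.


lbs = 7.1 × 2.205 = 15.6555
points = 15.6555 × 38 × 0.69 / 6.6

62.1950 points


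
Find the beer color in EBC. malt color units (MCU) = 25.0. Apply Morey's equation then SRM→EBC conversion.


SRM = 1.4922·MCU^0.6859;  EBC = SRM·1.97
SRM = 1.4922·25.0^0.6859 = 13.5729
EBC = 13.5729·1.97

26.7387 EBC


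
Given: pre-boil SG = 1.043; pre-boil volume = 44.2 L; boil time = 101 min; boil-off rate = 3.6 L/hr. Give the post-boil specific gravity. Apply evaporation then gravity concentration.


V_post = V_pre − rate·(t/60);  SG_post = 1 + (SG_pre−1)·V_pre/V_post
V_post = 44.2 − 3.6·(101/60) = 38.1400
SG_post = 1 + (1.043 − 1)·44.2/38.1400

1.0498


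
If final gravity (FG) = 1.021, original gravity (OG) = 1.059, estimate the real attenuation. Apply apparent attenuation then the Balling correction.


AA = (OG−FG)/(OG−1)·100;  RA = AA·0.8192
AA = (1.059 − 1.021)/(1.059 − 1)·100 = 64.4068
RA = 64.4068·0.8192

52.7620 %


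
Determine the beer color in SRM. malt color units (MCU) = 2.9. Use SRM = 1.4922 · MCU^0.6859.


SRM = 1.4922 · 2.9^0.6859

3.0973 SRM


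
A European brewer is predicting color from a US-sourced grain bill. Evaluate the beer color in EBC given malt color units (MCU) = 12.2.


SRM = 1.4922·MCU^0.6859;  EBC = SRM·1.97
SRM = 1.4922·12.2^0.6859 = 8.2978
EBC = 8.2978·1.97

16.3466 EBC


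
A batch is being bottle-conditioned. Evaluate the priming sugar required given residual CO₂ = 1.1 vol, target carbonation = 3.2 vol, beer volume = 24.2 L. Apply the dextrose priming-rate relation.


sugar = (target − residual)·4.0·V
sugar = (3.2 − 1.1)·4.0·24.2

203.2800 g


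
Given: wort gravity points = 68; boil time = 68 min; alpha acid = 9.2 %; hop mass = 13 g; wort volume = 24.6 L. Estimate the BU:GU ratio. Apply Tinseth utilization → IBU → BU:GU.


U = 1.65·0.000125^(GP/1000)·(1−e^(−0.04t))/4.15;  IBU = (α/100)·m·U·1000/V;  BU:GU = IBU/GP
U = 1.65·0.000125^(68/1000)·(1−e^(−0.04·68))/4.15 = 0.2016
IBU = (9.2/100)·13·0.2016·1000/24.6 = 9.8000
BU:GU = 9.8000/68

0.1441


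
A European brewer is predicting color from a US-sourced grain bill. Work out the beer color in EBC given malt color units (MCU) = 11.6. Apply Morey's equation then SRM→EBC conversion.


SRM = 1.4922·MCU^0.6859;  EBC = SRM·1.97
SRM = 1.4922·11.6^0.6859 = 8.0157
EBC = 8.0157·1.97

15.7908 EBC


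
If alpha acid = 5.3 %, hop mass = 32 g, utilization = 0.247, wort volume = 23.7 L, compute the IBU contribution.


IBU = (α/100)·mass·U·1000 / V
IBU = (5.3/100)·32·0.247·1000 / 23.7

17.6756 IBU


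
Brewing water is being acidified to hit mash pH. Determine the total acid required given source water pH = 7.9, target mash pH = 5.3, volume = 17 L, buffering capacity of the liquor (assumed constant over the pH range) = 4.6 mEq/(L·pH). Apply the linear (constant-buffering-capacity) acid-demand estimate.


acid = buffering capacity · (pH_source − pH_target) · V
acid = 4.6 · (7.9 − 5.3) · 17

203.3200 mEq


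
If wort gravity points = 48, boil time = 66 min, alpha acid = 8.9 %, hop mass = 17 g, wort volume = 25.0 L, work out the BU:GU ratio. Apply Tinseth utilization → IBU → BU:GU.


U = 1.65·0.000125^(GP/1000)·(1−e^(−0.04t))/4.15;  IBU = (α/100)·m·U·1000/V;  BU:GU = IBU/GP
U = 1.65·0.000125^(48/1000)·(1−e^(−0.04·66))/4.15 = 0.2398
IBU = (8.9/100)·17·0.2398·1000/25.0 = 14.5155
BU:GU = 14.5155/48

0.3024


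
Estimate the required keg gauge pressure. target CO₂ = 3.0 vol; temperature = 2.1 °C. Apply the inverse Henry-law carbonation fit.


psi = vols/(0.01821 + 0.09011·e^(−0.04·T)) − 14.695
psi = 3.0/(0.01821 + 0.09011·e^(−0.04·2.1)) − 14.695

14.9903 psi


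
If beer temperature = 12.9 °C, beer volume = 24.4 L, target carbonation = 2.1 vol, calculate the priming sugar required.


residual = 14.695·(0.01821 + 0.09011·e^(−0.04·T));  sugar = (target − residual)·4.0·V
residual = 14.695·(0.01821 + 0.09011·e^(−0.04·12.9)) = 1.0580
sugar = (2.1 − 1.0580)·4.0·24.4

101.6996 g


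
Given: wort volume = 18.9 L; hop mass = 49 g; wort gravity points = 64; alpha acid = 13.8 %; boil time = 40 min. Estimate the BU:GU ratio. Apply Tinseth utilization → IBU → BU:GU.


U = 1.65·0.000125^(GP/1000)·(1−e^(−0.04t))/4.15;  IBU = (α/100)·m·U·1000/V;  BU:GU = IBU/GP
U = 1.65·0.000125^(64/1000)·(1−e^(−0.04·40))/4.15 = 0.1785
IBU = (13.8/100)·49·0.1785·1000/18.9 = 63.8720
BU:GU = 63.8720/64

0.9980


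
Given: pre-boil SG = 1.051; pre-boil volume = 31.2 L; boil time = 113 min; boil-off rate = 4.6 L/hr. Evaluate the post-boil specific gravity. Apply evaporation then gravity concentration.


V_post = V_pre − rate·(t/60);  SG_post = 1 + (SG_pre−1)·V_pre/V_post
V_post = 31.2 − 4.6·(113/60) = 22.5367
SG_post = 1 + (1.051 − 1)·31.2/22.5367

1.0706


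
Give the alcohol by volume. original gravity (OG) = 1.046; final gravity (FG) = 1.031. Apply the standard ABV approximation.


ABV = (OG − FG) · 131.25
ABV = (1.046 − 1.031) · 131.25

1.9688 % ABV


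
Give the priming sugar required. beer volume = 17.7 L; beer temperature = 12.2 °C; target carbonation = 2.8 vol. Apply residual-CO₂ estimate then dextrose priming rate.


residual = 14.695·(0.01821 + 0.09011·e^(−0.04·T));  sugar = (target − residual)·4.0·V
residual = 14.695·(0.01821 + 0.09011·e^(−0.04·12.2)) = 1.0804
sugar = (2.8 − 1.0804)·4.0·17.7

121.7449 g


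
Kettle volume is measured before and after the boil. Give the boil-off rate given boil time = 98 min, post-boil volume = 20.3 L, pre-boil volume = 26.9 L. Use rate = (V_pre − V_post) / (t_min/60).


rate = (26.9 − 20.3) / (98/60)

4.0408 L/hr
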